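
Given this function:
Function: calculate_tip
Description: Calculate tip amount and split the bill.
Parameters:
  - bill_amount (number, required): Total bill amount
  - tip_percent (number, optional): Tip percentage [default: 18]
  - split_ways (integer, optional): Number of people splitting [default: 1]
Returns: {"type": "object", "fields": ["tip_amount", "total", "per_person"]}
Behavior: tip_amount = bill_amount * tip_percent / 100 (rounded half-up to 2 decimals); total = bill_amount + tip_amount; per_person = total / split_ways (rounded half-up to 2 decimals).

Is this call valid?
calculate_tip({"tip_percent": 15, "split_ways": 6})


Checking required parameters...
Missing required parameter: bill_amount
Invalid - missing required parameter 'bill_amount'


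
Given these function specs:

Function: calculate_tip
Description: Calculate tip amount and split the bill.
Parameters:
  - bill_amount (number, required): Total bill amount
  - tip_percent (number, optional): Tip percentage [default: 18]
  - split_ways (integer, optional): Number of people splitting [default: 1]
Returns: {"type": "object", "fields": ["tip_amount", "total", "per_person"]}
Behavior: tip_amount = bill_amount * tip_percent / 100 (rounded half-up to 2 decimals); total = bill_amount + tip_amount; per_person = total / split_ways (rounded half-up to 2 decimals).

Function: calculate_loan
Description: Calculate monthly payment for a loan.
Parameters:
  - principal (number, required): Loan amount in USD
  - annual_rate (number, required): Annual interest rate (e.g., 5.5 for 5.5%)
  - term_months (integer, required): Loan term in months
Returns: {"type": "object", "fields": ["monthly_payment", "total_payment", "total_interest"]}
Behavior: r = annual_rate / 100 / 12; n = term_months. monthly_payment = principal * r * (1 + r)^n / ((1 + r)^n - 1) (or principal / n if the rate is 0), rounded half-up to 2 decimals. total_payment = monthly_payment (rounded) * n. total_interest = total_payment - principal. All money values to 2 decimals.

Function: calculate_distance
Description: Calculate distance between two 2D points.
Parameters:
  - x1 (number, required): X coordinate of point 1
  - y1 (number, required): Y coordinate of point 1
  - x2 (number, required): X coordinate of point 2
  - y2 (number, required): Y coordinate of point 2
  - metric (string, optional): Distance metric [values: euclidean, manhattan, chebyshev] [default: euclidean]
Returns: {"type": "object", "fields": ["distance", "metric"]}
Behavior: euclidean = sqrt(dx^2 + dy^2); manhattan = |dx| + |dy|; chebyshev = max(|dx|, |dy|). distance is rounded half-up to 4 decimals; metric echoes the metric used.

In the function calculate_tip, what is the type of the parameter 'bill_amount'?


The calculate_tip spec declares:
  - bill_amount (number, required): Total bill amount
Type:
number


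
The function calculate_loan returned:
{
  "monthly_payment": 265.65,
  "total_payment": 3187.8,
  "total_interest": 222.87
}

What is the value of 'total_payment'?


3187.8


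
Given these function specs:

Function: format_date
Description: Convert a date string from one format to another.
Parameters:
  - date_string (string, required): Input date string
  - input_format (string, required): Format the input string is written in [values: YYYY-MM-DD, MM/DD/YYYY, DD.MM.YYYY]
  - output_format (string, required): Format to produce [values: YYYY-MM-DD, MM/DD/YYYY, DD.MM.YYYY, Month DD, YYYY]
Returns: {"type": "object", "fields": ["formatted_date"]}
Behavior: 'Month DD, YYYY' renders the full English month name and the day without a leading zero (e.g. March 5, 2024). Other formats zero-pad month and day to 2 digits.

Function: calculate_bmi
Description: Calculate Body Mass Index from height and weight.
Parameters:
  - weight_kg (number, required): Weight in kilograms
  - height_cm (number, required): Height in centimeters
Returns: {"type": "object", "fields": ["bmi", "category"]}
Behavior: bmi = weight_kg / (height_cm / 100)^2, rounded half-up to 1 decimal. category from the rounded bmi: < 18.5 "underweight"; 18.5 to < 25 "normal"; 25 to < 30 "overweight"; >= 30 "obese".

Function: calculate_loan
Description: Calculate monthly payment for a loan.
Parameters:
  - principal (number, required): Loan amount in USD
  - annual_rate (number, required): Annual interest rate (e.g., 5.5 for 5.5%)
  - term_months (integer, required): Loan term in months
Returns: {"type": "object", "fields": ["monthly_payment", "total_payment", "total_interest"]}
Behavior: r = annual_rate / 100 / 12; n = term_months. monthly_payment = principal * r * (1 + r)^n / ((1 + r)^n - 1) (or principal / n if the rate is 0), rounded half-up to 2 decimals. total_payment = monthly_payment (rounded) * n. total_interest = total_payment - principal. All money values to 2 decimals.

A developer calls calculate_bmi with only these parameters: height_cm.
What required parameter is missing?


Required parameters: weight_kg, height_cm
Provided: height_cm
Missing: weight_kg
weight_kg


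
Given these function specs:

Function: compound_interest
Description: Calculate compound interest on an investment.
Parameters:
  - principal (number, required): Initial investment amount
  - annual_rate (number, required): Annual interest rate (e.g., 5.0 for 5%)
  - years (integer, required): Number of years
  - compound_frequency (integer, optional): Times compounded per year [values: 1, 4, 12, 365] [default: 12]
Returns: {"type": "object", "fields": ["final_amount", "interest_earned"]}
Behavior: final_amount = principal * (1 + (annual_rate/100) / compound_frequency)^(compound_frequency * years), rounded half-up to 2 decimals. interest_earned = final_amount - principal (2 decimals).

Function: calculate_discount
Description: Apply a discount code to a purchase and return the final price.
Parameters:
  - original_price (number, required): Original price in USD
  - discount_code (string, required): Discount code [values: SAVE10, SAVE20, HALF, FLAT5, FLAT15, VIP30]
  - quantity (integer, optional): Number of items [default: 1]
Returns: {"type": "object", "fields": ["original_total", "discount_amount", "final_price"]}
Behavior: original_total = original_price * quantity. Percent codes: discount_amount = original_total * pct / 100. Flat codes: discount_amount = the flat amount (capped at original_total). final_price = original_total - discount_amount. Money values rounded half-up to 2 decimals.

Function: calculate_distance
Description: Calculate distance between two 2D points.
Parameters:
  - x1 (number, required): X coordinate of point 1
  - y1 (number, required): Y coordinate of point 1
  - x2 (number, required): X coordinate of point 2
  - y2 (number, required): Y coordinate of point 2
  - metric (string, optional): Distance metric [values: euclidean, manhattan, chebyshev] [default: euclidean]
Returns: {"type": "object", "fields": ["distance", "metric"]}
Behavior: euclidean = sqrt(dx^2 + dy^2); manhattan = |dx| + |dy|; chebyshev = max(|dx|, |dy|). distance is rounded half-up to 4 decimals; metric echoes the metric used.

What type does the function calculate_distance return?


The calculate_distance spec declares Returns: {"type": "object", "fields": ["distance", "metric"]}
Type:
object


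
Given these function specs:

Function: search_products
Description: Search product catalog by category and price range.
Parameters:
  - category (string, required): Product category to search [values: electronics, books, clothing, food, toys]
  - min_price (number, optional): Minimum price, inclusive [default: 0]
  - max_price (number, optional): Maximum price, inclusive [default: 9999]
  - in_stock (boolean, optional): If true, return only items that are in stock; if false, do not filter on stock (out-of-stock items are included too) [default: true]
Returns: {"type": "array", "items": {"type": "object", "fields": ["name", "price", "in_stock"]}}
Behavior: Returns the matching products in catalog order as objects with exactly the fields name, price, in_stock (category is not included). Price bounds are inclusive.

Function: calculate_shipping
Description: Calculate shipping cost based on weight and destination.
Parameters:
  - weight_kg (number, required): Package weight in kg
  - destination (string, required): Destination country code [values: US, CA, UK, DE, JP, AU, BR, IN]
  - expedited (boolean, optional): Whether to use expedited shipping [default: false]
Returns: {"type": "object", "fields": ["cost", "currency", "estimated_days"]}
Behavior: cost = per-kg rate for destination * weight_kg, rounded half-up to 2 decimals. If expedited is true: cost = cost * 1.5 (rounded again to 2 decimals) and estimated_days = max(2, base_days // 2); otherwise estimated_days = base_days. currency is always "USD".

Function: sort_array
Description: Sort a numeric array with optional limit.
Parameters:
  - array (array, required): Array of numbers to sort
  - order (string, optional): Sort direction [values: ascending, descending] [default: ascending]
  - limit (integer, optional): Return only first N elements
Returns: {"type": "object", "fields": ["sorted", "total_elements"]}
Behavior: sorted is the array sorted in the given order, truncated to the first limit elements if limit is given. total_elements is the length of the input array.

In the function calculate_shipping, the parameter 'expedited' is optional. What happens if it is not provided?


The calculate_shipping spec declares:
  - expedited (boolean, optional): Whether to use expedited shipping [default: false]
It defaults to false


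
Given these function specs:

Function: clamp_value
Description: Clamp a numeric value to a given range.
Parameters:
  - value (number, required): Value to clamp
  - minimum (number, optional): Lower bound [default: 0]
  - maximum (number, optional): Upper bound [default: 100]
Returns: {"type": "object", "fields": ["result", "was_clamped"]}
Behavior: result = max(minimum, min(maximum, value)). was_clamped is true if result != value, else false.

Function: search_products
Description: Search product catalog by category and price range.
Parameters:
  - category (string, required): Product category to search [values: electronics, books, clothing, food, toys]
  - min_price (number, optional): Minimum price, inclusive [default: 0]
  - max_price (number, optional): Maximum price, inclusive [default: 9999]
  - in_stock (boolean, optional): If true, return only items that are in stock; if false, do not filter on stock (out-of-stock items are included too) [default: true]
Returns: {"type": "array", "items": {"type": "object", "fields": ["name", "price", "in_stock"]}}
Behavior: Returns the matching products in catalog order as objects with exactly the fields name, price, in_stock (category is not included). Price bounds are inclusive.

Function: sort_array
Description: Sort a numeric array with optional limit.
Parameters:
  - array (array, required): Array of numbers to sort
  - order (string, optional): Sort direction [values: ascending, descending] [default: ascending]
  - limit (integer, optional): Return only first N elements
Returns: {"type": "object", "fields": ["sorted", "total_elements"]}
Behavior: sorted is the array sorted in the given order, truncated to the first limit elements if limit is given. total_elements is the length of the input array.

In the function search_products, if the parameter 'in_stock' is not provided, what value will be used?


The search_products spec declares:
  - in_stock (boolean, optional): If true, return only items that are in stock; if false, do not filter on stock (out-of-stock items are included too) [default: true]
Default:
true


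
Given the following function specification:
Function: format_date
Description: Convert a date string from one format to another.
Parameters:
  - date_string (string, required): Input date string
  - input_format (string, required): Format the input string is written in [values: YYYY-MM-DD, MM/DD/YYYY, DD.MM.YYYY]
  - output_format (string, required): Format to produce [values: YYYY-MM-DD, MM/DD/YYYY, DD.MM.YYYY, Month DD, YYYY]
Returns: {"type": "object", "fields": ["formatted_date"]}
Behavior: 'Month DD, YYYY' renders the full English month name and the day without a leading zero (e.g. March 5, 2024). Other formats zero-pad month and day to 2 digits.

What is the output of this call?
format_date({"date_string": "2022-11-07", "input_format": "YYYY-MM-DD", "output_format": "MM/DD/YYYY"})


Parse '2022-11-07' as YYYY-MM-DD: year=2022, month=11, day=7
Render as MM/DD/YYYY: 11/07/2022
Output:
{"formatted_date": "11/07/2022"}


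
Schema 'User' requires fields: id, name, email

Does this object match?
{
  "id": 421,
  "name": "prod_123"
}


Checking required fields...
Missing: email
Invalid - missing required field 'email'


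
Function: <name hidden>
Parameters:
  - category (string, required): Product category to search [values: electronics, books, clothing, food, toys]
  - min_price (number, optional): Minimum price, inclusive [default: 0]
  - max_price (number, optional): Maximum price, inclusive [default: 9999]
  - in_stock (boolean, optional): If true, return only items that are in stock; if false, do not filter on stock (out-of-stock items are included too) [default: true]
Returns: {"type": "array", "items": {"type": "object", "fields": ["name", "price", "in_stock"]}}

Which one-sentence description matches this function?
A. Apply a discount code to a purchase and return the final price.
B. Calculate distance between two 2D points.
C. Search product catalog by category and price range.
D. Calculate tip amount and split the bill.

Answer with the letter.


Parameters category, min_price, max_price, in_stock and return "array" fit: Search product catalog by category and price range.
C


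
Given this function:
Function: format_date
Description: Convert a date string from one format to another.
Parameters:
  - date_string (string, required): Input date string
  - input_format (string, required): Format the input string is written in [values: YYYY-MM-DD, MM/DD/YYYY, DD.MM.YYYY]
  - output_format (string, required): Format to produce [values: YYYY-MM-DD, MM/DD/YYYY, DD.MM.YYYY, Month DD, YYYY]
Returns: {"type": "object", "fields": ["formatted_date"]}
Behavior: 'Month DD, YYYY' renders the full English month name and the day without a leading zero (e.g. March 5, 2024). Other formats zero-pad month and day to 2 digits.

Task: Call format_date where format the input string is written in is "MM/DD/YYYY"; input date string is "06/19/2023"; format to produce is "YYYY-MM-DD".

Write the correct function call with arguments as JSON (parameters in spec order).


Mapping each described value to its parameter name:
  'Format the input string is written in' -> input_format = "MM/DD/YYYY"
  'Input date string' -> date_string = "06/19/2023"
  'Format to produce' -> output_format = "YYYY-MM-DD"
format_date({"date_string": "06/19/2023", "input_format": "MM/DD/YYYY", "output_format": "YYYY-MM-DD"})


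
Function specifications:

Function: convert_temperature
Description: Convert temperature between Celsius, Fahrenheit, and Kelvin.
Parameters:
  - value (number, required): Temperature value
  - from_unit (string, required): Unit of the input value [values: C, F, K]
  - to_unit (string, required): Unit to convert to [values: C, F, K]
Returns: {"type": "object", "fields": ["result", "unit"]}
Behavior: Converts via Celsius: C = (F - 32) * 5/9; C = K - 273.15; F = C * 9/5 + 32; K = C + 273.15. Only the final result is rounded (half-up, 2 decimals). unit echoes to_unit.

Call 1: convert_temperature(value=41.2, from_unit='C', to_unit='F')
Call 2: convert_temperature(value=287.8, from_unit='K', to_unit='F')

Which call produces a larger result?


Call 1:
  Input already in C: 41.2
  To F: 41.2 * 9/5 + 32 = 106.16
  Round to 2 decimals: 106.16
  -> 106.16 F
Call 2:
  To C: 287.8 - 273.15 = 14.65
  To F: 14.65 * 9/5 + 32 = 58.37
  Round to 2 decimals: 58.37
  -> 58.37 F
Call 1 (106.16 F)


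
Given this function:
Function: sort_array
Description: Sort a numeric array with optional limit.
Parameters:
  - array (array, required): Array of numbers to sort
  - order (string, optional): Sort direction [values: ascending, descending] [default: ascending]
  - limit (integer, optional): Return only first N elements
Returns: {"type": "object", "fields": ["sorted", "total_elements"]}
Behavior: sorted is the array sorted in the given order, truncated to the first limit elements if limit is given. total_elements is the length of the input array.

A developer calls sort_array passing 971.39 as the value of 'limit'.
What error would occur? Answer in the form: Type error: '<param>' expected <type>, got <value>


Spec: 'limit' is declared as integer; 971.39 is a non-integer number.
Type error: 'limit' expected integer, got 971.39


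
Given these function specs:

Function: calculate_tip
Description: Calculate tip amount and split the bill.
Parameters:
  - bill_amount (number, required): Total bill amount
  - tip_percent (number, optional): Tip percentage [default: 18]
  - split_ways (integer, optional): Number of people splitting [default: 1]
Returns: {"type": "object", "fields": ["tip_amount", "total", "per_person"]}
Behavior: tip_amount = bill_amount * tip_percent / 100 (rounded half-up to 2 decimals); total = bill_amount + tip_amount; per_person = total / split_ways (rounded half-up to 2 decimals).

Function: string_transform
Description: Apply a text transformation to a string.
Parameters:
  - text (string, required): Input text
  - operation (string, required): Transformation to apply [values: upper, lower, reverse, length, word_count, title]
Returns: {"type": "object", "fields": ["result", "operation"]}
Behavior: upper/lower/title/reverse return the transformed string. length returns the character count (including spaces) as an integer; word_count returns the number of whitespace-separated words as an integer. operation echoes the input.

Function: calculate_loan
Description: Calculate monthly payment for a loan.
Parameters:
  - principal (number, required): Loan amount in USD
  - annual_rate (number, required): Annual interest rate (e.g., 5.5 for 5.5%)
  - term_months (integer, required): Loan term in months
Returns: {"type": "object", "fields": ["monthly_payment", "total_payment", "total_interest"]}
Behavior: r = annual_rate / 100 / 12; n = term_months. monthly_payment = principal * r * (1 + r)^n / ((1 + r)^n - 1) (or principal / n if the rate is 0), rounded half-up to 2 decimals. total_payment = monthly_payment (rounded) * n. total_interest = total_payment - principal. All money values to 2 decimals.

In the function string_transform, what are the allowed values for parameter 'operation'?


The string_transform spec declares:
  - operation (string, required): Transformation to apply [values: upper, lower, reverse, length, word_count, title]
Allowed values:
upper, lower, reverse, length, word_count, title


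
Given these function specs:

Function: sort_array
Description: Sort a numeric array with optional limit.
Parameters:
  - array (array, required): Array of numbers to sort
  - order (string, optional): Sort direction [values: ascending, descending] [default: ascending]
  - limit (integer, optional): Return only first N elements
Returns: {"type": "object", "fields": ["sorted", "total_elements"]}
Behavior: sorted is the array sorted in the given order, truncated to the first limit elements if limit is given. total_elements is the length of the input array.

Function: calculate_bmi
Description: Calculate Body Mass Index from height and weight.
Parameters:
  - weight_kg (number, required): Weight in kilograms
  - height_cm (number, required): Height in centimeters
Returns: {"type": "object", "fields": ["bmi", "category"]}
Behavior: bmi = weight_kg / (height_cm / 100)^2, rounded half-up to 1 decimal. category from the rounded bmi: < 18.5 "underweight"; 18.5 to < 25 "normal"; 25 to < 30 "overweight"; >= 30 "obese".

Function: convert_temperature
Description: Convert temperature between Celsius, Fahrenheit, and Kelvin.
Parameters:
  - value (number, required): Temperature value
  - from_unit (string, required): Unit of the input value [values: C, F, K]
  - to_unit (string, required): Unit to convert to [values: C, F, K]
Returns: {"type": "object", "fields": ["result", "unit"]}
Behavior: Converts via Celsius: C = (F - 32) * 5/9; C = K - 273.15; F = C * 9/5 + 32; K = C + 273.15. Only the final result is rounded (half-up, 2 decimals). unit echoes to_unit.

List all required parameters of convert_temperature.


Parameters of convert_temperature and their required/optional flag:
  value: required
  from_unit: required
  to_unit: required
from_unit, to_unit, value


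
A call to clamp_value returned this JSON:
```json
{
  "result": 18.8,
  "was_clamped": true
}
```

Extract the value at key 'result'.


18.8


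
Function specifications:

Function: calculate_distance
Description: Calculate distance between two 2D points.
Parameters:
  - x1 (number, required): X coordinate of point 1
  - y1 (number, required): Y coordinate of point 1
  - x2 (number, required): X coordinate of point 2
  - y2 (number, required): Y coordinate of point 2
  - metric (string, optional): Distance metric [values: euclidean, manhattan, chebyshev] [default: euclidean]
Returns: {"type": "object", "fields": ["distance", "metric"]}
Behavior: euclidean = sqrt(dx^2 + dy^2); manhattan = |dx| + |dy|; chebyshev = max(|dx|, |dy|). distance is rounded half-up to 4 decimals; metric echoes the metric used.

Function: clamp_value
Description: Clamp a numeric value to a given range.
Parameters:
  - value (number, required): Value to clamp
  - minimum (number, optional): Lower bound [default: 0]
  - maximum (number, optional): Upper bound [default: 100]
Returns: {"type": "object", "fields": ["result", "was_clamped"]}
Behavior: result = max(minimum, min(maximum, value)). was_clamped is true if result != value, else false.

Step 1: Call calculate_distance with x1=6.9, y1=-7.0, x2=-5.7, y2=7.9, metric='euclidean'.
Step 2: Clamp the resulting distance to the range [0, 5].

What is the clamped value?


Step 1: calculate_distance (euclidean)
  |dx| = |-5.7 - 6.9| = 12.6; |dy| = |7.9 - -7| = 14.9
  euclidean: sqrt(12.6^2 + 14.9^2) = sqrt(380.77) = 19.513329
  Round to 4 decimals: 19.5133
  -> distance = 19.5133
Step 2: clamp_value(value=19.5133, minimum=0, maximum=5)
  result = max(0, min(5, 19.5133)) = max(0, 5) = 5
  was_clamped = (5 != 19.5133) = true
  -> result = 5
5


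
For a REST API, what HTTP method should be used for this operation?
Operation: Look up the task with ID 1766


GET = read, POST = create, PUT = update/replace, DELETE = remove
This operation is a read.
GET


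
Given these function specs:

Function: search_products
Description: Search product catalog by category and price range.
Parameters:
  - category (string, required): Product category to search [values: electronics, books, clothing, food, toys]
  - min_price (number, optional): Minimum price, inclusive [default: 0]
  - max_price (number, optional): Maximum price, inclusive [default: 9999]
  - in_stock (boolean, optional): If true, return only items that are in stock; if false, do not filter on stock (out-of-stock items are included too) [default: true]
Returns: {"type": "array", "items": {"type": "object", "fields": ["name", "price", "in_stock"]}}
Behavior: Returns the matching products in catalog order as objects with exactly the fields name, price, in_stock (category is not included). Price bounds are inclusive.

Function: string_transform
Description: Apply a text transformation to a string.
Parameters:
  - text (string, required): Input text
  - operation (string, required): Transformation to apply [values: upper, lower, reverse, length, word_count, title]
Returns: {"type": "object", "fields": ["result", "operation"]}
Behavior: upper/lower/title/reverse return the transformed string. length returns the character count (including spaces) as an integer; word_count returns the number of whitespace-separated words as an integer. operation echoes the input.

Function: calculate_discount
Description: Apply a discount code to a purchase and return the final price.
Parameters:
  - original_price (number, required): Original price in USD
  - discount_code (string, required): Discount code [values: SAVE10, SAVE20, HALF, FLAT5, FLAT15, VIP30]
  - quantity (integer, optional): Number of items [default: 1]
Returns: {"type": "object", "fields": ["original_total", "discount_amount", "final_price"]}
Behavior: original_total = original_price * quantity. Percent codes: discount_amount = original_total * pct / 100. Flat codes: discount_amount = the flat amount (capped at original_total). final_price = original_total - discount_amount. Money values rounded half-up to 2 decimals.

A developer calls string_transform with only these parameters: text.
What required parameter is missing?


Required parameters: text, operation
Provided: text
Missing: operation
operation


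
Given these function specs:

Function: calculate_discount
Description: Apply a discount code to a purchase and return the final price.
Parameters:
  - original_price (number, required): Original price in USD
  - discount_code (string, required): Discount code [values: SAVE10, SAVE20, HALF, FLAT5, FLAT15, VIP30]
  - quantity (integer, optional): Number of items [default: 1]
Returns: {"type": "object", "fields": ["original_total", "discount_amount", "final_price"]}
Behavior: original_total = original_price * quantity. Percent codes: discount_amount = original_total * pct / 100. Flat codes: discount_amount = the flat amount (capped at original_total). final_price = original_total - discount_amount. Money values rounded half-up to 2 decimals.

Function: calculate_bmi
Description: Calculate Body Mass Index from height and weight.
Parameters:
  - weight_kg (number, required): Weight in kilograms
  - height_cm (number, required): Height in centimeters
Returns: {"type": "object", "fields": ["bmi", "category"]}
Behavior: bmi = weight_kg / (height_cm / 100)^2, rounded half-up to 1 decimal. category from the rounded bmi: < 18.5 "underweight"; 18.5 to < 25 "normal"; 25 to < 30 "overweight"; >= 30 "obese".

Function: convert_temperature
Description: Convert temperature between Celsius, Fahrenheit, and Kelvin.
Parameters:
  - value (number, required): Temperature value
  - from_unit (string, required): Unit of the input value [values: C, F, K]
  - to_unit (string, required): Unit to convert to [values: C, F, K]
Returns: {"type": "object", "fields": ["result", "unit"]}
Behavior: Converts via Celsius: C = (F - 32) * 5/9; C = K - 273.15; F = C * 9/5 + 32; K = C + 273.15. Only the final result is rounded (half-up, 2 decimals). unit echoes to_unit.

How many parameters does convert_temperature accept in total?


Parameters of convert_temperature: value (required), from_unit (required), to_unit (required)
Total:
3


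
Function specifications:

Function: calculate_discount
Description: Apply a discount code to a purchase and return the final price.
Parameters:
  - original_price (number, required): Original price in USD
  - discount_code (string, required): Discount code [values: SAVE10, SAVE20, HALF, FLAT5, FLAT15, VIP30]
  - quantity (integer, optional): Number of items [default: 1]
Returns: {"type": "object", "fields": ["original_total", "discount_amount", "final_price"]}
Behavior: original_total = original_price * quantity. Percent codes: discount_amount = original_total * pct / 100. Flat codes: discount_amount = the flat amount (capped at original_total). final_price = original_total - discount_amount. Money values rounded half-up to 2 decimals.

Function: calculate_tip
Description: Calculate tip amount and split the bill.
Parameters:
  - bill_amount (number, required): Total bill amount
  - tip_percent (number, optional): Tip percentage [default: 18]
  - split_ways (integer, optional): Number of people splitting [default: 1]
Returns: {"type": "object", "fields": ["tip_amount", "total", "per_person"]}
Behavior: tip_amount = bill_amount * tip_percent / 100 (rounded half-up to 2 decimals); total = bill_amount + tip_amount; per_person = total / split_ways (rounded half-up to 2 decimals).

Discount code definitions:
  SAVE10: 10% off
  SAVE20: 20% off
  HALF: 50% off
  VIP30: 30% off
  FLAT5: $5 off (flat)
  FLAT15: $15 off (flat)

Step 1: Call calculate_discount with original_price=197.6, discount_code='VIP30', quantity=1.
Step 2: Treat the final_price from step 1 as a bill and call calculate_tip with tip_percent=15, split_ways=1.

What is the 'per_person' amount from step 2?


Step 1: calculate_discount(original_price=197.6, discount_code=VIP30, quantity=1)
  original_total = 197.6 * 1 = 197.60
  VIP30 = 30% off: discount_amount = 197.60 * 30/100 = 59.28 -> 59.28
  final_price = 197.60 - 59.28 = 138.32
  -> final_price = 138.32
Step 2: calculate_tip(bill_amount=138.32, tip_percent=15, split_ways=1)
  tip_amount = 138.32 * 15/100 = 20.748 -> 20.75
  total = 138.32 + 20.75 = 159.07
  per_person = 159.07 / 1 = 159.07 -> 159.07
  -> per_person = 159.07
$159.07


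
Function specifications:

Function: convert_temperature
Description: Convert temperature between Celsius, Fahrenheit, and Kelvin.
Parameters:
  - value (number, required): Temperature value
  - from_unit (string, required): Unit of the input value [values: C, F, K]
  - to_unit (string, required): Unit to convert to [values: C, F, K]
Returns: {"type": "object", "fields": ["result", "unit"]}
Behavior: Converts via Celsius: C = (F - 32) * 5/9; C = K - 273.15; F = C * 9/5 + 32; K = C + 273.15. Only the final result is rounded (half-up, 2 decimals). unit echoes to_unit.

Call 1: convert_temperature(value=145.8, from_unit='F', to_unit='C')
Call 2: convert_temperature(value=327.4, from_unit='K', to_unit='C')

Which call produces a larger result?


Call 1:
  To C: (145.8 - 32) * 5/9 = 63.222222
  Target is C: 63.222222
  Round to 2 decimals: 63.22
  -> 63.22 C
Call 2:
  To C: 327.4 - 273.15 = 54.25
  Target is C: 54.25
  Round to 2 decimals: 54.25
  -> 54.25 C
Call 1 (63.22 C)


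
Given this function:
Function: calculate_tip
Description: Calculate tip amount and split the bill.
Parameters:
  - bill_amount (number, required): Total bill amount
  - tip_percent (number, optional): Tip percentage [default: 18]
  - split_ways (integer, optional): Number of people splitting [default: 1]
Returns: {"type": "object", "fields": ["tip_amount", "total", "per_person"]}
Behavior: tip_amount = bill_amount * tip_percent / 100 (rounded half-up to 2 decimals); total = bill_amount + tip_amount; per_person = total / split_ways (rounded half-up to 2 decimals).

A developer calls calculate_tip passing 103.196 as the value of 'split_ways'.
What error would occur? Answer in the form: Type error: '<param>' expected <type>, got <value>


Spec: 'split_ways' is declared as integer; 103.196 is a non-integer number.
Type error: 'split_ways' expected integer, got 103.196


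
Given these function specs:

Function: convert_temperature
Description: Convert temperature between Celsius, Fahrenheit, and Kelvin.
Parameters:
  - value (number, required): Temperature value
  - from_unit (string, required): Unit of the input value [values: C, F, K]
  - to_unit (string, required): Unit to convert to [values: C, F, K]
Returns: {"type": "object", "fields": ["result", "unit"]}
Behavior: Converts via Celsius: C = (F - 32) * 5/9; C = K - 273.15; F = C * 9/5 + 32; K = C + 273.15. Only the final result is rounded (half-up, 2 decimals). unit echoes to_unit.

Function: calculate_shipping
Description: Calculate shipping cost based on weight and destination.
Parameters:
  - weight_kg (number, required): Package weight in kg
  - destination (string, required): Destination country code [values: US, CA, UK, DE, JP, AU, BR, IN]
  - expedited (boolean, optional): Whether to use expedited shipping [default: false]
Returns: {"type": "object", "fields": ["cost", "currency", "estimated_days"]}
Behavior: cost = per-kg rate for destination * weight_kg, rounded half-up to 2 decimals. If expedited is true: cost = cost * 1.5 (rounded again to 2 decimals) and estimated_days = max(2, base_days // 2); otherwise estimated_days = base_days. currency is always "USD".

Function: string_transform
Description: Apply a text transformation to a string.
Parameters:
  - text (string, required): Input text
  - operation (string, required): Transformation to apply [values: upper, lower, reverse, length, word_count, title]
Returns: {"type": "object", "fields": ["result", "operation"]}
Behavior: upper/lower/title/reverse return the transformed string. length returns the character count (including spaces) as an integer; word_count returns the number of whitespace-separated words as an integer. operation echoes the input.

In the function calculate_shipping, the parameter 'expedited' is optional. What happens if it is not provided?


The calculate_shipping spec declares:
  - expedited (boolean, optional): Whether to use expedited shipping [default: false]
It defaults to false


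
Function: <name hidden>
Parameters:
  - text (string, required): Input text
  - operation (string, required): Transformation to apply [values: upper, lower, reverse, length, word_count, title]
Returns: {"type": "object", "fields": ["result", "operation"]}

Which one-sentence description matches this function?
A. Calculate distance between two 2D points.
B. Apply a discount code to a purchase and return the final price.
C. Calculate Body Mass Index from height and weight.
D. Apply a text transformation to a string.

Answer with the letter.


Parameters text, operation and return ["result", "operation"] fit: Apply a text transformation to a string.
D


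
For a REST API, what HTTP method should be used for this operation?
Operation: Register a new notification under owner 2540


GET = read, POST = create, PUT = update/replace, DELETE = remove
This operation is a create.
POST


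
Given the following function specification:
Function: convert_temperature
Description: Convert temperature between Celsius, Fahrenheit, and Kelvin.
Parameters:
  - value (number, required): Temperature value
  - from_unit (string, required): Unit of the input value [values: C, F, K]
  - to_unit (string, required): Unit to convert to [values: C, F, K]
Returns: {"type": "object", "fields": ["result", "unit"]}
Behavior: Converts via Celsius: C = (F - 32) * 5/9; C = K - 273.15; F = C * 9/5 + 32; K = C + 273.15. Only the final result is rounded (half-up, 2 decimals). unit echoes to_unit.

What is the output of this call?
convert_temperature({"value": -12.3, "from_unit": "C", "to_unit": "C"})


Input already in C: -12.3
Target is C: -12.3
Round to 2 decimals: -12.3
Output:
{"result": -12.3, "unit": "C"}


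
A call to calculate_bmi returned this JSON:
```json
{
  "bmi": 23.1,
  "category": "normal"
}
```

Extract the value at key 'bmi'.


23.1


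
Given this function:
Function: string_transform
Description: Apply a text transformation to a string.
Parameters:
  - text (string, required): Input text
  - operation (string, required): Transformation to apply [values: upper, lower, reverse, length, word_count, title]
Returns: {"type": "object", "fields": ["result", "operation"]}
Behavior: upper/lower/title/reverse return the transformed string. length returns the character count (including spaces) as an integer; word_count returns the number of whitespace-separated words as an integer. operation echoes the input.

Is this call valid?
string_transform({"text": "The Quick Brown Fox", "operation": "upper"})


Checking all required parameters present and types match... All valid.
Valid


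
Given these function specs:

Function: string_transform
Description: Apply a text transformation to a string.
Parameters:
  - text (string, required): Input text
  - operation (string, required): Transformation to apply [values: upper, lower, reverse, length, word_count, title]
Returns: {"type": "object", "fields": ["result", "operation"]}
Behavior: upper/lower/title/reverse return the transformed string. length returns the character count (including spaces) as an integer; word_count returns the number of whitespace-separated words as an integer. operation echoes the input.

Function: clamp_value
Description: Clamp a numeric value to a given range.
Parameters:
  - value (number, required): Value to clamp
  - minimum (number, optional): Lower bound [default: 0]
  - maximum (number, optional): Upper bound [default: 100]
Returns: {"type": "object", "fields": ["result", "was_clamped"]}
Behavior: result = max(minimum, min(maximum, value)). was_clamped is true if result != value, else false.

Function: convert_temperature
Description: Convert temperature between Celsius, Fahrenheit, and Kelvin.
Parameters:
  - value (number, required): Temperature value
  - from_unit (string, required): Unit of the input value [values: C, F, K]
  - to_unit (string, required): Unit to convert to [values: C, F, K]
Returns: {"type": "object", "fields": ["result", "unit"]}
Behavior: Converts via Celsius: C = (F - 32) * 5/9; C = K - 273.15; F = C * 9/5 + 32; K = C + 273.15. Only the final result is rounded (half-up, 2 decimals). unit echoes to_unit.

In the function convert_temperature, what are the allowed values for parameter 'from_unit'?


The convert_temperature spec declares:
  - from_unit (string, required): Unit of the input value [values: C, F, K]
Allowed values:
C, F, K


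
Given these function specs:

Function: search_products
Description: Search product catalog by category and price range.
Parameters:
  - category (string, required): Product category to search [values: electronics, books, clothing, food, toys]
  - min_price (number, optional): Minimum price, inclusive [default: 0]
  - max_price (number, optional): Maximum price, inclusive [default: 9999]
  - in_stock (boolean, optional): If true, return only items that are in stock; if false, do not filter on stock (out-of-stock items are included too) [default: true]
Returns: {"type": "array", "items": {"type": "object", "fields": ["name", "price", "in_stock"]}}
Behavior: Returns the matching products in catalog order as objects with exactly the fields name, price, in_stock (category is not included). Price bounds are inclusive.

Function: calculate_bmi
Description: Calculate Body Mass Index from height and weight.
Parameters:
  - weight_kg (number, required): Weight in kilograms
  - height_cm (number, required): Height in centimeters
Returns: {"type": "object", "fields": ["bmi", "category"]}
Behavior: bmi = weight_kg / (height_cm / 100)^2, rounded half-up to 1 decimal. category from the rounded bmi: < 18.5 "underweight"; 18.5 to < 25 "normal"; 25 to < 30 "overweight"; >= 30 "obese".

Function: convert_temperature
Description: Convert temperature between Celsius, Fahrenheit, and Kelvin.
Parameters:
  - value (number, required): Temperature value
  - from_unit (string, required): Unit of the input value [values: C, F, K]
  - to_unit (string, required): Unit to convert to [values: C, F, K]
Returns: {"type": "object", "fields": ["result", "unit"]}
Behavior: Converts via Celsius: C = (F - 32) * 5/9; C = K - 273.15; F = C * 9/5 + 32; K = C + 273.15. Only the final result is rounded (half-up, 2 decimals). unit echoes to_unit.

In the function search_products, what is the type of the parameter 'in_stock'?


The search_products spec declares:
  - in_stock (boolean, optional): If true, return only items that are in stock; if false, do not filter on stock (out-of-stock items are included too) [default: true]
Type:
boolean


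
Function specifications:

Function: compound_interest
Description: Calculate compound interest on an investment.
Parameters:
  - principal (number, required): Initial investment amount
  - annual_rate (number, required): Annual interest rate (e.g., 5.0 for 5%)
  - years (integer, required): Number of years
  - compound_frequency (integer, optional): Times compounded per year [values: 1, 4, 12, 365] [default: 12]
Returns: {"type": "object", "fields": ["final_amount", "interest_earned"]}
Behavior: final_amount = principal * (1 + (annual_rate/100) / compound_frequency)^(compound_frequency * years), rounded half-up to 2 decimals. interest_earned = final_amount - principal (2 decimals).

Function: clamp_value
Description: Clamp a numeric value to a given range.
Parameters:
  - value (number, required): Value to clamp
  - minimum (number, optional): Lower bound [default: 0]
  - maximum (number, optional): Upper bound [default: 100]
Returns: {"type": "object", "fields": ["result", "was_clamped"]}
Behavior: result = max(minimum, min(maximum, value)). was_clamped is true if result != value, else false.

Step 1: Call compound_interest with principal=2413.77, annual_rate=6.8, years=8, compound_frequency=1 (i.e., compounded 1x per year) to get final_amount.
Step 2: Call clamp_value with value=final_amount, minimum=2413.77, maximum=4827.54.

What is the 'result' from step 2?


Step 1: compound_interest
  rate per period = 6.8/100/1 = 0.068 (keep full precision); periods = 1 * 8 = 8
  (1 + 0.068)^8 = 1.69266113
  final_amount = 2413.77 * 1.69266113 = 4085.694658 -> 4085.69
  interest_earned = 4085.69 - 2413.77 = 1671.92
  -> final_amount = 4085.69
Step 2: clamp_value(value=4085.69, minimum=2413.77, maximum=4827.54)
  result = max(2413.77, min(4827.54, 4085.69)) = max(2413.77, 4085.69) = 4085.69
  was_clamped = (4085.69 != 4085.69) = false
  -> result = 4085.69
4085.69
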